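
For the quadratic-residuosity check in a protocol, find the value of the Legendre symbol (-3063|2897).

1

Reduce the numerator: -3063 ≡ 2731 (mod 2897), so (-3063|2897) = (2731|2897).
2897 ≡ 1 (mod 4), so quadratic reciprocity gives (2731|2897) = (2897|2731). Reduce: 2897 ≡ 166 (mod 2731). Now have (166|2731).
Factor out 2: 166 = 2·83. Since 2731 ≡ 3 (mod 8), (2|2731) = -1. Now have -(83|2731).
Both 83 ≡ 3 and 2731 ≡ 3 (mod 4), so reciprocity gives (83|2731) = -(2731|83). Reduce: 2731 ≡ 75 (mod 83). Now have (75|83).
Both 75 ≡ 3 and 83 ≡ 3 (mod 4), so reciprocity gives (75|83) = -(83|75). Reduce: 83 ≡ 8 (mod 75). Now have -(8|75).
Factor out 2: 8 = 2^3. Since 75 ≡ 3 (mod 8), (2|75) = -1, and (2|75)^3 = -1. Now have (1|75).
(1|75) = 1. Collecting the sign factors: 1.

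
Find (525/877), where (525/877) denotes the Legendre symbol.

1

525 ≡ 1 (mod 4), so quadratic reciprocity gives (525/877) = (877/525). Reduce: 877 ≡ 352 (mod 525). Now have (352/525).
Factor out 2: 352 = 2^5·11. Since 525 ≡ 5 (mod 8), (2/525) = -1, and (2/525)^5 = -1. Now have -(11/525).
525 ≡ 1 (mod 4), so quadratic reciprocity gives (11/525) = (525/11). Reduce: 525 ≡ 8 (mod 11). Now have -(8/11).
Factor out 2: 8 = 2^3. Since 11 ≡ 3 (mod 8), (2/11) = -1, and (2/11)^3 = -1. Now have (1/11).
(1/11) = 1. Collecting the sign factors: 1.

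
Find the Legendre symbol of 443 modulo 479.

-1

(443/479)
  = -(479/443)    [QR: both ≡ 3 mod 4, sign flips]
  = -(36/443)    [479 ≡ 36 mod 443]
  = -(9/443)    [443 ≡ 3 mod 8 ⇒ (2/443)^2 = +1]
  = -(443/9)    [QR: 9 ≡ 1 mod 4, sign kept]
  = -(2/9)    [443 ≡ 2 mod 9]
  = -(1/9)    [9 ≡ 1 mod 8 ⇒ (2/9) = +1]
  = -1    [(1/9) = 1]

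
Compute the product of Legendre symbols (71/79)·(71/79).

By multiplicativity, (71·71/79) = (71/79)·(71/79).
First factor (71/79):
(71/79)
  = -(79/71)    [QR: both ≡ 3 mod 4, sign flips]
  = -(8/71)    [79 ≡ 8 mod 71]
  = -(1/71)    [71 ≡ 7 mod 8 ⇒ (2/71)^3 = +1]
  = -1    [(1/71) = 1]
Second factor (71/79):
(71/79)
  = -(79/71)    [QR: both ≡ 3 mod 4, sign flips]
  = -(8/71)    [79 ≡ 8 mod 71]
  = -(1/71)    [71 ≡ 7 mod 8 ⇒ (2/71)^3 = +1]
  = -1    [(1/71) = 1]
Product: (-1)·(-1) = 1.

1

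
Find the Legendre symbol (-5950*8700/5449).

1

By multiplicativity, (-5950·8700/5449) = (-5950/5449)·(8700/5449).
First factor (-5950/5449):
Pull out -1: (-5950/5449) = (-1/5449)·(5950/5449). Since 5449 ≡ 1 (mod 4), (-1/5449) = +1. Now have (5950/5449).
Reduce the numerator: 5950 ≡ 501 (mod 5449), so (5950/5449) = (501/5449).
501 ≡ 1 (mod 4), so quadratic reciprocity gives (501/5449) = (5449/501). Reduce: 5449 ≡ 439 (mod 501). Now have (439/501).
501 ≡ 1 (mod 4), so quadratic reciprocity gives (439/501) = (501/439). Reduce: 501 ≡ 62 (mod 439). Now have (62/439).
Factor out 2: 62 = 2·31. Since 439 ≡ 7 (mod 8), (2/439) = +1. Now have (31/439).
Both 31 ≡ 3 and 439 ≡ 3 (mod 4), so reciprocity gives (31/439) = -(439/31). Reduce: 439 ≡ 5 (mod 31). Now have -(5/31).
5 ≡ 1 (mod 4), so quadratic reciprocity gives (5/31) = (31/5). Reduce: 31 ≡ 1 (mod 5). Now have -(1/5).
(1/5) = 1. Collecting the sign factors: -1.
Second factor (8700/5449):
Reduce the numerator: 8700 ≡ 3251 (mod 5449), so (8700/5449) = (3251/5449).
5449 ≡ 1 (mod 4), so quadratic reciprocity gives (3251/5449) = (5449/3251). Reduce: 5449 ≡ 2198 (mod 3251). Now have (2198/3251).
Factor out 2: 2198 = 2·1099. Since 3251 ≡ 3 (mod 8), (2/3251) = -1. Now have -(1099/3251).
Both 1099 ≡ 3 and 3251 ≡ 3 (mod 4), so reciprocity gives (1099/3251) = -(3251/1099). Reduce: 3251 ≡ 1053 (mod 1099). Now have (1053/1099).
1053 ≡ 1 (mod 4), so quadratic reciprocity gives (1053/1099) = (1099/1053). Reduce: 1099 ≡ 46 (mod 1053). Now have (46/1053).
Factor out 2: 46 = 2·23. Since 1053 ≡ 5 (mod 8), (2/1053) = -1. Now have -(23/1053).
1053 ≡ 1 (mod 4), so quadratic reciprocity gives (23/1053) = (1053/23). Reduce: 1053 ≡ 18 (mod 23). Now have -(18/23).
Factor out 2: 18 = 2·9. Since 23 ≡ 7 (mod 8), (2/23) = +1. Now have -(9/23).
9 ≡ 1 (mod 4), so quadratic reciprocity gives (9/23) = (23/9). Reduce: 23 ≡ 5 (mod 9). Now have -(5/9).
5 ≡ 1 (mod 4), so quadratic reciprocity gives (5/9) = (9/5). Reduce: 9 ≡ 4 (mod 5). Now have -(4/5).
Factor out 2: 4 = 2^2. Since 5 ≡ 5 (mod 8), (2/5) = -1, and (2/5)^2 = +1. Now have -(1/5).
(1/5) = 1. Collecting the sign factors: -1.
Product: (-1)·(-1) = 1.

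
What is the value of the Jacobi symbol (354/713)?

Factor out 2: 354 = 2·177. Since 713 ≡ 1 (mod 8), (2/713) = +1. Now have (177/713).
177 ≡ 1 (mod 4), so quadratic reciprocity gives (177/713) = (713/177). Reduce: 713 ≡ 5 (mod 177). Now have (5/177).
5 ≡ 1 (mod 4), so quadratic reciprocity gives (5/177) = (177/5). Reduce: 177 ≡ 2 (mod 5). Now have (2/5).
Factor out 2: 2 = 2. Since 5 ≡ 5 (mod 8), (2/5) = -1. Now have -(1/5).
(1/5) = 1. Collecting the sign factors: -1.

-1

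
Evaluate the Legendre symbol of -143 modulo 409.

(-143|409)
  = (143|409)    [409 ≡ 1 mod 4 ⇒ (-1|409) = +1]
  = (409|143)    [QR: 409 ≡ 1 mod 4, sign kept]
  = (123|143)    [409 ≡ 123 mod 143]
  = -(143|123)    [QR: both ≡ 3 mod 4, sign flips]
  = -(20|123)    [143 ≡ 20 mod 123]
  = -(5|123)    [123 ≡ 3 mod 8 ⇒ (2|123)^2 = +1]
  = -(123|5)    [QR: 5 ≡ 1 mod 4, sign kept]
  = -(3|5)    [123 ≡ 3 mod 5]
  = -(5|3)    [QR: 5 ≡ 1 mod 4, sign kept]
  = -(2|3)    [5 ≡ 2 mod 3]
  = (1|3)    [3 ≡ 3 mod 8 ⇒ (2|3) = -1]
  = 1    [(1|3) = 1]

1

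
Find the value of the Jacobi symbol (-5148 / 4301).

0

(-5148 / 4301)
  = (3454 / 4301)    [-5148 ≡ 3454 mod 4301]
  = -(1727 / 4301)    [4301 ≡ 5 mod 8 ⇒ (2 / 4301) = -1]
  = -(4301 / 1727)    [QR: 4301 ≡ 1 mod 4, sign kept]
  = -(847 / 1727)    [4301 ≡ 847 mod 1727]
  = (1727 / 847)    [QR: both ≡ 3 mod 4, sign flips]
  = (33 / 847)    [1727 ≡ 33 mod 847]
  = (847 / 33)    [QR: 33 ≡ 1 mod 4, sign kept]
  = (22 / 33)    [847 ≡ 22 mod 33]
  = (11 / 33)    [33 ≡ 1 mod 8 ⇒ (2 / 33) = +1]
  = (33 / 11)    [QR: 33 ≡ 1 mod 4, sign kept]
  = (0 / 11)    [33 ≡ 0 mod 11]
  = 0    [numerator 0, gcd > 1]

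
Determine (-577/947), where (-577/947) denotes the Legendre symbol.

Reduce the numerator: -577 ≡ 370 (mod 947), so (-577/947) = (370/947).
Factor out 2: 370 = 2·185. Since 947 ≡ 3 (mod 8), (2/947) = -1. Now have -(185/947).
185 ≡ 1 (mod 4), so quadratic reciprocity gives (185/947) = (947/185). Reduce: 947 ≡ 22 (mod 185). Now have -(22/185).
Factor out 2: 22 = 2·11. Since 185 ≡ 1 (mod 8), (2/185) = +1. Now have -(11/185).
185 ≡ 1 (mod 4), so quadratic reciprocity gives (11/185) = (185/11). Reduce: 185 ≡ 9 (mod 11). Now have -(9/11).
9 ≡ 1 (mod 4), so quadratic reciprocity gives (9/11) = (11/9). Reduce: 11 ≡ 2 (mod 9). Now have -(2/9).
Factor out 2: 2 = 2. Since 9 ≡ 1 (mod 8), (2/9) = +1. Now have -(1/9).
(1/9) = 1. Collecting the sign factors: -1.

-1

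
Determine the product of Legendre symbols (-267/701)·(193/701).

By multiplicativity, (-267·193/701) = (-267/701)·(193/701).
First factor (-267/701):
Reduce the numerator: -267 ≡ 434 (mod 701), so (-267/701) = (434/701).
Factor out 2: 434 = 2·217. Since 701 ≡ 5 (mod 8), (2/701) = -1. Now have -(217/701).
217 ≡ 1 (mod 4), so quadratic reciprocity gives (217/701) = (701/217). Reduce: 701 ≡ 50 (mod 217). Now have -(50/217).
Factor out 2: 50 = 2·25. Since 217 ≡ 1 (mod 8), (2/217) = +1. Now have -(25/217).
25 ≡ 1 (mod 4), so quadratic reciprocity gives (25/217) = (217/25). Reduce: 217 ≡ 17 (mod 25). Now have -(17/25).
17 ≡ 1 (mod 4), so quadratic reciprocity gives (17/25) = (25/17). Reduce: 25 ≡ 8 (mod 17). Now have -(8/17).
Factor out 2: 8 = 2^3. Since 17 ≡ 1 (mod 8), (2/17) = +1, and (2/17)^3 = +1. Now have -(1/17).
(1/17) = 1. Collecting the sign factors: -1.
Second factor (193/701):
193 ≡ 1 (mod 4), so quadratic reciprocity gives (193/701) = (701/193). Reduce: 701 ≡ 122 (mod 193). Now have (122/193).
Factor out 2: 122 = 2·61. Since 193 ≡ 1 (mod 8), (2/193) = +1. Now have (61/193).
61 ≡ 1 (mod 4), so quadratic reciprocity gives (61/193) = (193/61). Reduce: 193 ≡ 10 (mod 61). Now have (10/61).
Factor out 2: 10 = 2·5. Since 61 ≡ 5 (mod 8), (2/61) = -1. Now have -(5/61).
5 ≡ 1 (mod 4), so quadratic reciprocity gives (5/61) = (61/5). Reduce: 61 ≡ 1 (mod 5). Now have -(1/5).
(1/5) = 1. Collecting the sign factors: -1.
Product: (-1)·(-1) = 1.

1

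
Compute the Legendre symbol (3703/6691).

Both 3703 ≡ 3 and 6691 ≡ 3 (mod 4), so reciprocity gives (3703/6691) = -(6691/3703). Reduce: 6691 ≡ 2988 (mod 3703). Now have -(2988/3703).
Factor out 2: 2988 = 2^2·747. Since 3703 ≡ 7 (mod 8), (2/3703) = +1, and (2/3703)^2 = +1. Now have -(747/3703).
Both 747 ≡ 3 and 3703 ≡ 3 (mod 4), so reciprocity gives (747/3703) = -(3703/747). Reduce: 3703 ≡ 715 (mod 747). Now have (715/747).
Both 715 ≡ 3 and 747 ≡ 3 (mod 4), so reciprocity gives (715/747) = -(747/715). Reduce: 747 ≡ 32 (mod 715). Now have -(32/715).
Factor out 2: 32 = 2^5. Since 715 ≡ 3 (mod 8), (2/715) = -1, and (2/715)^5 = -1. Now have (1/715).
(1/715) = 1. Collecting the sign factors: 1.

1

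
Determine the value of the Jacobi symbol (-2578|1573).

(-2578|1573)
  = (568|1573)    [-2578 ≡ 568 mod 1573]
  = -(71|1573)    [1573 ≡ 5 mod 8 ⇒ (2|1573)^3 = -1]
  = -(1573|71)    [QR: 1573 ≡ 1 mod 4, sign kept]
  = -(11|71)    [1573 ≡ 11 mod 71]
  = (71|11)    [QR: both ≡ 3 mod 4, sign flips]
  = (5|11)    [71 ≡ 5 mod 11]
  = (11|5)    [QR: 5 ≡ 1 mod 4, sign kept]
  = (1|5)    [11 ≡ 1 mod 5]
  = 1    [(1|5) = 1]

1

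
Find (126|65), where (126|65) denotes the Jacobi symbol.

Reduce the numerator: 126 ≡ 61 (mod 65), so (126|65) = (61|65).
61 ≡ 1 (mod 4), so quadratic reciprocity gives (61|65) = (65|61). Reduce: 65 ≡ 4 (mod 61). Now have (4|61).
Factor out 2: 4 = 2^2. Since 61 ≡ 5 (mod 8), (2|61) = -1, and (2|61)^2 = +1. Now have (1|61).
(1|61) = 1. Collecting the sign factors: 1.

1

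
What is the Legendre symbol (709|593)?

1

(709|593)
  = (116|593)    [709 ≡ 116 mod 593]
  = (29|593)    [593 ≡ 1 mod 8 ⇒ (2|593)^2 = +1]
  = (593|29)    [QR: 29 ≡ 1 mod 4, sign kept]
  = (13|29)    [593 ≡ 13 mod 29]
  = (29|13)    [QR: 13 ≡ 1 mod 4, sign kept]
  = (3|13)    [29 ≡ 3 mod 13]
  = (13|3)    [QR: 13 ≡ 1 mod 4, sign kept]
  = (1|3)    [13 ≡ 1 mod 3]
  = 1    [(1|3) = 1]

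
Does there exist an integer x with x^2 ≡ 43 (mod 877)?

yes

877 ≡ 1 (mod 4), so quadratic reciprocity gives (43|877) = (877|43). Reduce: 877 ≡ 17 (mod 43). Now have (17|43).
17 ≡ 1 (mod 4), so quadratic reciprocity gives (17|43) = (43|17). Reduce: 43 ≡ 9 (mod 17). Now have (9|17).
9 ≡ 1 (mod 4), so quadratic reciprocity gives (9|17) = (17|9). Reduce: 17 ≡ 8 (mod 9). Now have (8|9).
Factor out 2: 8 = 2^3. Since 9 ≡ 1 (mod 8), (2|9) = +1, and (2|9)^3 = +1. Now have (1|9).
(1|9) = 1. Collecting the sign factors: 1.
(43|877) = 1, and 877 is prime, so 43 is a quadratic residue mod 877.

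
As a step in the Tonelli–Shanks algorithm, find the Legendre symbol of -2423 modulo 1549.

1

(-2423/1549)
  = (675/1549)    [-2423 ≡ 675 mod 1549]
  = (1549/675)    [QR: 1549 ≡ 1 mod 4, sign kept]
  = (199/675)    [1549 ≡ 199 mod 675]
  = -(675/199)    [QR: both ≡ 3 mod 4, sign flips]
  = -(78/199)    [675 ≡ 78 mod 199]
  = -(39/199)    [199 ≡ 7 mod 8 ⇒ (2/199) = +1]
  = (199/39)    [QR: both ≡ 3 mod 4, sign flips]
  = (4/39)    [199 ≡ 4 mod 39]
  = (1/39)    [39 ≡ 7 mod 8 ⇒ (2/39)^2 = +1]
  = 1    [(1/39) = 1]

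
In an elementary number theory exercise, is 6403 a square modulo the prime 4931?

(6403/4931)
  = (1472/4931)    [6403 ≡ 1472 mod 4931]
  = (23/4931)    [4931 ≡ 3 mod 8 ⇒ (2/4931)^6 = +1]
  = -(4931/23)    [QR: both ≡ 3 mod 4, sign flips]
  = -(9/23)    [4931 ≡ 9 mod 23]
  = -(23/9)    [QR: 9 ≡ 1 mod 4, sign kept]
  = -(5/9)    [23 ≡ 5 mod 9]
  = -(9/5)    [QR: 5 ≡ 1 mod 4, sign kept]
  = -(4/5)    [9 ≡ 4 mod 5]
  = -(1/5)    [5 ≡ 5 mod 8 ⇒ (2/5)^2 = +1]
  = -1    [(1/5) = 1]
The Legendre symbol is -1, so x^2 ≡ 6403 (mod 4931) has no solution.

no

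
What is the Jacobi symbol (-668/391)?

1

(-668/391)
  = (114/391)    [-668 ≡ 114 mod 391]
  = (57/391)    [391 ≡ 7 mod 8 ⇒ (2/391) = +1]
  = (391/57)    [QR: 57 ≡ 1 mod 4, sign kept]
  = (49/57)    [391 ≡ 49 mod 57]
  = (57/49)    [QR: 49 ≡ 1 mod 4, sign kept]
  = (8/49)    [57 ≡ 8 mod 49]
  = (1/49)    [49 ≡ 1 mod 8 ⇒ (2/49)^3 = +1]
  = 1    [(1/49) = 1]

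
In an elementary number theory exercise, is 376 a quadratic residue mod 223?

yes

(376/223)
  = (153/223)    [376 ≡ 153 mod 223]
  = (223/153)    [QR: 153 ≡ 1 mod 4, sign kept]
  = (70/153)    [223 ≡ 70 mod 153]
  = (35/153)    [153 ≡ 1 mod 8 ⇒ (2/153) = +1]
  = (153/35)    [QR: 153 ≡ 1 mod 4, sign kept]
  = (13/35)    [153 ≡ 13 mod 35]
  = (35/13)    [QR: 13 ≡ 1 mod 4, sign kept]
  = (9/13)    [35 ≡ 9 mod 13]
  = (13/9)    [QR: 9 ≡ 1 mod 4, sign kept]
  = (4/9)    [13 ≡ 4 mod 9]
  = (1/9)    [9 ≡ 1 mod 8 ⇒ (2/9)^2 = +1]
  = 1    [(1/9) = 1]
The Legendre symbol is 1, so x^2 ≡ 376 (mod 223) has solution.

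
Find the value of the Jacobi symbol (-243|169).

Reduce the numerator: -243 ≡ 95 (mod 169), so (-243|169) = (95|169).
169 ≡ 1 (mod 4), so quadratic reciprocity gives (95|169) = (169|95). Reduce: 169 ≡ 74 (mod 95). Now have (74|95).
Factor out 2: 74 = 2·37. Since 95 ≡ 7 (mod 8), (2|95) = +1. Now have (37|95).
37 ≡ 1 (mod 4), so quadratic reciprocity gives (37|95) = (95|37). Reduce: 95 ≡ 21 (mod 37). Now have (21|37).
21 ≡ 1 (mod 4), so quadratic reciprocity gives (21|37) = (37|21). Reduce: 37 ≡ 16 (mod 21). Now have (16|21).
Factor out 2: 16 = 2^4. Since 21 ≡ 5 (mod 8), (2|21) = -1, and (2|21)^4 = +1. Now have (1|21).
(1|21) = 1. Collecting the sign factors: 1.

1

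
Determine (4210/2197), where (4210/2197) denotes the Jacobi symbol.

Reduce the numerator: 4210 ≡ 2013 (mod 2197), so (4210/2197) = (2013/2197).
2013 ≡ 1 (mod 4), so quadratic reciprocity gives (2013/2197) = (2197/2013). Reduce: 2197 ≡ 184 (mod 2013). Now have (184/2013).
Factor out 2: 184 = 2^3·23. Since 2013 ≡ 5 (mod 8), (2/2013) = -1, and (2/2013)^3 = -1. Now have -(23/2013).
2013 ≡ 1 (mod 4), so quadratic reciprocity gives (23/2013) = (2013/23). Reduce: 2013 ≡ 12 (mod 23). Now have -(12/23).
Factor out 2: 12 = 2^2·3. Since 23 ≡ 7 (mod 8), (2/23) = +1, and (2/23)^2 = +1. Now have -(3/23).
Both 3 ≡ 3 and 23 ≡ 3 (mod 4), so reciprocity gives (3/23) = -(23/3). Reduce: 23 ≡ 2 (mod 3). Now have (2/3).
Factor out 2: 2 = 2. Since 3 ≡ 3 (mod 8), (2/3) = -1. Now have -(1/3).
(1/3) = 1. Collecting the sign factors: -1.

-1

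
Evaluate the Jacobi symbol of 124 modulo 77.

Reduce the numerator: 124 ≡ 47 (mod 77), so (124/77) = (47/77).
77 ≡ 1 (mod 4), so quadratic reciprocity gives (47/77) = (77/47). Reduce: 77 ≡ 30 (mod 47). Now have (30/47).
Factor out 2: 30 = 2·15. Since 47 ≡ 7 (mod 8), (2/47) = +1. Now have (15/47).
Both 15 ≡ 3 and 47 ≡ 3 (mod 4), so reciprocity gives (15/47) = -(47/15). Reduce: 47 ≡ 2 (mod 15). Now have -(2/15).
Factor out 2: 2 = 2. Since 15 ≡ 7 (mod 8), (2/15) = +1. Now have -(1/15).
(1/15) = 1. Collecting the sign factors: -1.

-1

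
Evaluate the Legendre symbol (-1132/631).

-1

Pull out -1: (-1132/631) = (-1/631)·(1132/631). Since 631 ≡ 3 (mod 4), (-1/631) = -1. Now have -(1132/631).
Reduce the numerator: 1132 ≡ 501 (mod 631), so (1132/631) = (501/631).
501 ≡ 1 (mod 4), so quadratic reciprocity gives (501/631) = (631/501). Reduce: 631 ≡ 130 (mod 501). Now have -(130/501).
Factor out 2: 130 = 2·65. Since 501 ≡ 5 (mod 8), (2/501) = -1. Now have (65/501).
65 ≡ 1 (mod 4), so quadratic reciprocity gives (65/501) = (501/65). Reduce: 501 ≡ 46 (mod 65). Now have (46/65).
Factor out 2: 46 = 2·23. Since 65 ≡ 1 (mod 8), (2/65) = +1. Now have (23/65).
65 ≡ 1 (mod 4), so quadratic reciprocity gives (23/65) = (65/23). Reduce: 65 ≡ 19 (mod 23). Now have (19/23).
Both 19 ≡ 3 and 23 ≡ 3 (mod 4), so reciprocity gives (19/23) = -(23/19). Reduce: 23 ≡ 4 (mod 19). Now have -(4/19).
Factor out 2: 4 = 2^2. Since 19 ≡ 3 (mod 8), (2/19) = -1, and (2/19)^2 = +1. Now have -(1/19).
(1/19) = 1. Collecting the sign factors: -1.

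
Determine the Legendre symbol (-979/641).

1

Reduce the numerator: -979 ≡ 303 (mod 641), so (-979/641) = (303/641).
641 ≡ 1 (mod 4), so quadratic reciprocity gives (303/641) = (641/303). Reduce: 641 ≡ 35 (mod 303). Now have (35/303).
Both 35 ≡ 3 and 303 ≡ 3 (mod 4), so reciprocity gives (35/303) = -(303/35). Reduce: 303 ≡ 23 (mod 35). Now have -(23/35).
Both 23 ≡ 3 and 35 ≡ 3 (mod 4), so reciprocity gives (23/35) = -(35/23). Reduce: 35 ≡ 12 (mod 23). Now have (12/23).
Factor out 2: 12 = 2^2·3. Since 23 ≡ 7 (mod 8), (2/23) = +1, and (2/23)^2 = +1. Now have (3/23).
Both 3 ≡ 3 and 23 ≡ 3 (mod 4), so reciprocity gives (3/23) = -(23/3). Reduce: 23 ≡ 2 (mod 3). Now have -(2/3).
Factor out 2: 2 = 2. Since 3 ≡ 3 (mod 8), (2/3) = -1. Now have (1/3).
(1/3) = 1. Collecting the sign factors: 1.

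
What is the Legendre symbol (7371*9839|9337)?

By multiplicativity, (7371·9839|9337) = (7371|9337)·(9839|9337).
First factor (7371|9337):
9337 ≡ 1 (mod 4), so quadratic reciprocity gives (7371|9337) = (9337|7371). Reduce: 9337 ≡ 1966 (mod 7371). Now have (1966|7371).
Factor out 2: 1966 = 2·983. Since 7371 ≡ 3 (mod 8), (2|7371) = -1. Now have -(983|7371).
Both 983 ≡ 3 and 7371 ≡ 3 (mod 4), so reciprocity gives (983|7371) = -(7371|983). Reduce: 7371 ≡ 490 (mod 983). Now have (490|983).
Factor out 2: 490 = 2·245. Since 983 ≡ 7 (mod 8), (2|983) = +1. Now have (245|983).
245 ≡ 1 (mod 4), so quadratic reciprocity gives (245|983) = (983|245). Reduce: 983 ≡ 3 (mod 245). Now have (3|245).
245 ≡ 1 (mod 4), so quadratic reciprocity gives (3|245) = (245|3). Reduce: 245 ≡ 2 (mod 3). Now have (2|3).
Factor out 2: 2 = 2. Since 3 ≡ 3 (mod 8), (2|3) = -1. Now have -(1|3).
(1|3) = 1. Collecting the sign factors: -1.
Second factor (9839|9337):
Reduce the numerator: 9839 ≡ 502 (mod 9337), so (9839|9337) = (502|9337).
Factor out 2: 502 = 2·251. Since 9337 ≡ 1 (mod 8), (2|9337) = +1. Now have (251|9337).
9337 ≡ 1 (mod 4), so quadratic reciprocity gives (251|9337) = (9337|251). Reduce: 9337 ≡ 50 (mod 251). Now have (50|251).
Factor out 2: 50 = 2·25. Since 251 ≡ 3 (mod 8), (2|251) = -1. Now have -(25|251).
25 ≡ 1 (mod 4), so quadratic reciprocity gives (25|251) = (251|25). Reduce: 251 ≡ 1 (mod 25). Now have -(1|25).
(1|25) = 1. Collecting the sign factors: -1.
Product: (-1)·(-1) = 1.

1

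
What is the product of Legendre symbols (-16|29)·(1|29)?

1

By multiplicativity, (-16·1|29) = (-16|29)·(1|29).
First factor (-16|29):
Reduce the numerator: -16 ≡ 13 (mod 29), so (-16|29) = (13|29).
13 ≡ 1 (mod 4), so quadratic reciprocity gives (13|29) = (29|13). Reduce: 29 ≡ 3 (mod 13). Now have (3|13).
13 ≡ 1 (mod 4), so quadratic reciprocity gives (3|13) = (13|3). Reduce: 13 ≡ 1 (mod 3). Now have (1|3).
(1|3) = 1. Collecting the sign factors: 1.
Second factor (1|29):
(1|29) = 1. Collecting the sign factors: 1.
Product: (1)·(1) = 1.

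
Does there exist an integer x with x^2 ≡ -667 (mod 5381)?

no

(-667/5381)
  = (4714/5381)    [-667 ≡ 4714 mod 5381]
  = -(2357/5381)    [5381 ≡ 5 mod 8 ⇒ (2/5381) = -1]
  = -(5381/2357)    [QR: 2357 ≡ 1 mod 4, sign kept]
  = -(667/2357)    [5381 ≡ 667 mod 2357]
  = -(2357/667)    [QR: 2357 ≡ 1 mod 4, sign kept]
  = -(356/667)    [2357 ≡ 356 mod 667]
  = -(89/667)    [667 ≡ 3 mod 8 ⇒ (2/667)^2 = +1]
  = -(667/89)    [QR: 89 ≡ 1 mod 4, sign kept]
  = -(44/89)    [667 ≡ 44 mod 89]
  = -(11/89)    [89 ≡ 1 mod 8 ⇒ (2/89)^2 = +1]
  = -(89/11)    [QR: 89 ≡ 1 mod 4, sign kept]
  = -(1/11)    [89 ≡ 1 mod 11]
  = -1    [(1/11) = 1]
(-667/5381) = -1, and 5381 is prime, so -667 is not a quadratic residue mod 5381.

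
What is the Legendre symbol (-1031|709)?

1

Reduce the numerator: -1031 ≡ 387 (mod 709), so (-1031|709) = (387|709).
709 ≡ 1 (mod 4), so quadratic reciprocity gives (387|709) = (709|387). Reduce: 709 ≡ 322 (mod 387). Now have (322|387).
Factor out 2: 322 = 2·161. Since 387 ≡ 3 (mod 8), (2|387) = -1. Now have -(161|387).
161 ≡ 1 (mod 4), so quadratic reciprocity gives (161|387) = (387|161). Reduce: 387 ≡ 65 (mod 161). Now have -(65|161).
65 ≡ 1 (mod 4), so quadratic reciprocity gives (65|161) = (161|65). Reduce: 161 ≡ 31 (mod 65). Now have -(31|65).
65 ≡ 1 (mod 4), so quadratic reciprocity gives (31|65) = (65|31). Reduce: 65 ≡ 3 (mod 31). Now have -(3|31).
Both 3 ≡ 3 and 31 ≡ 3 (mod 4), so reciprocity gives (3|31) = -(31|3). Reduce: 31 ≡ 1 (mod 3). Now have (1|3).
(1|3) = 1. Collecting the sign factors: 1.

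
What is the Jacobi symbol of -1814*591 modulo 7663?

By multiplicativity, (-1814·591 / 7663) = (-1814 / 7663)·(591 / 7663).
First factor (-1814 / 7663):
Pull out -1: (-1814 / 7663) = (-1 / 7663)·(1814 / 7663). Since 7663 ≡ 3 (mod 4), (-1 / 7663) = -1. Now have -(1814 / 7663).
Factor out 2: 1814 = 2·907. Since 7663 ≡ 7 (mod 8), (2 / 7663) = +1. Now have -(907 / 7663).
Both 907 ≡ 3 and 7663 ≡ 3 (mod 4), so reciprocity gives (907 / 7663) = -(7663 / 907). Reduce: 7663 ≡ 407 (mod 907). Now have (407 / 907).
Both 407 ≡ 3 and 907 ≡ 3 (mod 4), so reciprocity gives (407 / 907) = -(907 / 407). Reduce: 907 ≡ 93 (mod 407). Now have -(93 / 407).
93 ≡ 1 (mod 4), so quadratic reciprocity gives (93 / 407) = (407 / 93). Reduce: 407 ≡ 35 (mod 93). Now have -(35 / 93).
93 ≡ 1 (mod 4), so quadratic reciprocity gives (35 / 93) = (93 / 35). Reduce: 93 ≡ 23 (mod 35). Now have -(23 / 35).
Both 23 ≡ 3 and 35 ≡ 3 (mod 4), so reciprocity gives (23 / 35) = -(35 / 23). Reduce: 35 ≡ 12 (mod 23). Now have (12 / 23).
Factor out 2: 12 = 2^2·3. Since 23 ≡ 7 (mod 8), (2 / 23) = +1, and (2 / 23)^2 = +1. Now have (3 / 23).
Both 3 ≡ 3 and 23 ≡ 3 (mod 4), so reciprocity gives (3 / 23) = -(23 / 3). Reduce: 23 ≡ 2 (mod 3). Now have -(2 / 3).
Factor out 2: 2 = 2. Since 3 ≡ 3 (mod 8), (2 / 3) = -1. Now have (1 / 3).
(1 / 3) = 1. Collecting the sign factors: 1.
Second factor (591 / 7663):
Both 591 ≡ 3 and 7663 ≡ 3 (mod 4), so reciprocity gives (591 / 7663) = -(7663 / 591). Reduce: 7663 ≡ 571 (mod 591). Now have -(571 / 591).
Both 571 ≡ 3 and 591 ≡ 3 (mod 4), so reciprocity gives (571 / 591) = -(591 / 571). Reduce: 591 ≡ 20 (mod 571). Now have (20 / 571).
Factor out 2: 20 = 2^2·5. Since 571 ≡ 3 (mod 8), (2 / 571) = -1, and (2 / 571)^2 = +1. Now have (5 / 571).
5 ≡ 1 (mod 4), so quadratic reciprocity gives (5 / 571) = (571 / 5). Reduce: 571 ≡ 1 (mod 5). Now have (1 / 5).
(1 / 5) = 1. Collecting the sign factors: 1.
Product: (1)·(1) = 1.

1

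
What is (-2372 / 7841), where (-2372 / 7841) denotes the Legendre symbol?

1

(-2372 / 7841)
  = (5469 / 7841)    [-2372 ≡ 5469 mod 7841]
  = (7841 / 5469)    [QR: 5469 ≡ 1 mod 4, sign kept]
  = (2372 / 5469)    [7841 ≡ 2372 mod 5469]
  = (593 / 5469)    [5469 ≡ 5 mod 8 ⇒ (2 / 5469)^2 = +1]
  = (5469 / 593)    [QR: 593 ≡ 1 mod 4, sign kept]
  = (132 / 593)    [5469 ≡ 132 mod 593]
  = (33 / 593)    [593 ≡ 1 mod 8 ⇒ (2 / 593)^2 = +1]
  = (593 / 33)    [QR: 33 ≡ 1 mod 4, sign kept]
  = (32 / 33)    [593 ≡ 32 mod 33]
  = (1 / 33)    [33 ≡ 1 mod 8 ⇒ (2 / 33)^5 = +1]
  = 1    [(1 / 33) = 1]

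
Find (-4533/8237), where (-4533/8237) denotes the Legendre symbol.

1

(-4533/8237)
  = (3704/8237)    [-4533 ≡ 3704 mod 8237]
  = -(463/8237)    [8237 ≡ 5 mod 8 ⇒ (2/8237)^3 = -1]
  = -(8237/463)    [QR: 8237 ≡ 1 mod 4, sign kept]
  = -(366/463)    [8237 ≡ 366 mod 463]
  = -(183/463)    [463 ≡ 7 mod 8 ⇒ (2/463) = +1]
  = (463/183)    [QR: both ≡ 3 mod 4, sign flips]
  = (97/183)    [463 ≡ 97 mod 183]
  = (183/97)    [QR: 97 ≡ 1 mod 4, sign kept]
  = (86/97)    [183 ≡ 86 mod 97]
  = (43/97)    [97 ≡ 1 mod 8 ⇒ (2/97) = +1]
  = (97/43)    [QR: 97 ≡ 1 mod 4, sign kept]
  = (11/43)    [97 ≡ 11 mod 43]
  = -(43/11)    [QR: both ≡ 3 mod 4, sign flips]
  = -(10/11)    [43 ≡ 10 mod 11]
  = (5/11)    [11 ≡ 3 mod 8 ⇒ (2/11) = -1]
  = (11/5)    [QR: 5 ≡ 1 mod 4, sign kept]
  = (1/5)    [11 ≡ 1 mod 5]
  = 1    [(1/5) = 1]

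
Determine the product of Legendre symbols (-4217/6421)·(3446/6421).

-1

By multiplicativity, (-4217·3446/6421) = (-4217/6421)·(3446/6421).
First factor (-4217/6421):
Pull out -1: (-4217/6421) = (-1/6421)·(4217/6421). Since 6421 ≡ 1 (mod 4), (-1/6421) = +1. Now have (4217/6421).
4217 ≡ 1 (mod 4), so quadratic reciprocity gives (4217/6421) = (6421/4217). Reduce: 6421 ≡ 2204 (mod 4217). Now have (2204/4217).
Factor out 2: 2204 = 2^2·551. Since 4217 ≡ 1 (mod 8), (2/4217) = +1, and (2/4217)^2 = +1. Now have (551/4217).
4217 ≡ 1 (mod 4), so quadratic reciprocity gives (551/4217) = (4217/551). Reduce: 4217 ≡ 360 (mod 551). Now have (360/551).
Factor out 2: 360 = 2^3·45. Since 551 ≡ 7 (mod 8), (2/551) = +1, and (2/551)^3 = +1. Now have (45/551).
45 ≡ 1 (mod 4), so quadratic reciprocity gives (45/551) = (551/45). Reduce: 551 ≡ 11 (mod 45). Now have (11/45).
45 ≡ 1 (mod 4), so quadratic reciprocity gives (11/45) = (45/11). Reduce: 45 ≡ 1 (mod 11). Now have (1/11).
(1/11) = 1. Collecting the sign factors: 1.
Second factor (3446/6421):
Factor out 2: 3446 = 2·1723. Since 6421 ≡ 5 (mod 8), (2/6421) = -1. Now have -(1723/6421).
6421 ≡ 1 (mod 4), so quadratic reciprocity gives (1723/6421) = (6421/1723). Reduce: 6421 ≡ 1252 (mod 1723). Now have -(1252/1723).
Factor out 2: 1252 = 2^2·313. Since 1723 ≡ 3 (mod 8), (2/1723) = -1, and (2/1723)^2 = +1. Now have -(313/1723).
313 ≡ 1 (mod 4), so quadratic reciprocity gives (313/1723) = (1723/313). Reduce: 1723 ≡ 158 (mod 313). Now have -(158/313).
Factor out 2: 158 = 2·79. Since 313 ≡ 1 (mod 8), (2/313) = +1. Now have -(79/313).
313 ≡ 1 (mod 4), so quadratic reciprocity gives (79/313) = (313/79). Reduce: 313 ≡ 76 (mod 79). Now have -(76/79).
Factor out 2: 76 = 2^2·19. Since 79 ≡ 7 (mod 8), (2/79) = +1, and (2/79)^2 = +1. Now have -(19/79).
Both 19 ≡ 3 and 79 ≡ 3 (mod 4), so reciprocity gives (19/79) = -(79/19). Reduce: 79 ≡ 3 (mod 19). Now have (3/19).
Both 3 ≡ 3 and 19 ≡ 3 (mod 4), so reciprocity gives (3/19) = -(19/3). Reduce: 19 ≡ 1 (mod 3). Now have -(1/3).
(1/3) = 1. Collecting the sign factors: -1.
Product: (1)·(-1) = -1.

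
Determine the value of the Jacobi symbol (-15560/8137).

1

Reduce the numerator: -15560 ≡ 714 (mod 8137), so (-15560/8137) = (714/8137).
Factor out 2: 714 = 2·357. Since 8137 ≡ 1 (mod 8), (2/8137) = +1. Now have (357/8137).
357 ≡ 1 (mod 4), so quadratic reciprocity gives (357/8137) = (8137/357). Reduce: 8137 ≡ 283 (mod 357). Now have (283/357).
357 ≡ 1 (mod 4), so quadratic reciprocity gives (283/357) = (357/283). Reduce: 357 ≡ 74 (mod 283). Now have (74/283).
Factor out 2: 74 = 2·37. Since 283 ≡ 3 (mod 8), (2/283) = -1. Now have -(37/283).
37 ≡ 1 (mod 4), so quadratic reciprocity gives (37/283) = (283/37). Reduce: 283 ≡ 24 (mod 37). Now have -(24/37).
Factor out 2: 24 = 2^3·3. Since 37 ≡ 5 (mod 8), (2/37) = -1, and (2/37)^3 = -1. Now have (3/37).
37 ≡ 1 (mod 4), so quadratic reciprocity gives (3/37) = (37/3). Reduce: 37 ≡ 1 (mod 3). Now have (1/3).
(1/3) = 1. Collecting the sign factors: 1.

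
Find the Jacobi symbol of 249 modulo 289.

1

249 ≡ 1 (mod 4), so quadratic reciprocity gives (249/289) = (289/249). Reduce: 289 ≡ 40 (mod 249). Now have (40/249).
Factor out 2: 40 = 2^3·5. Since 249 ≡ 1 (mod 8), (2/249) = +1, and (2/249)^3 = +1. Now have (5/249).
5 ≡ 1 (mod 4), so quadratic reciprocity gives (5/249) = (249/5). Reduce: 249 ≡ 4 (mod 5). Now have (4/5).
Factor out 2: 4 = 2^2. Since 5 ≡ 5 (mod 8), (2/5) = -1, and (2/5)^2 = +1. Now have (1/5).
(1/5) = 1. Collecting the sign factors: 1.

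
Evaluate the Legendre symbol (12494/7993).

Reduce the numerator: 12494 ≡ 4501 (mod 7993), so (12494/7993) = (4501/7993).
4501 ≡ 1 (mod 4), so quadratic reciprocity gives (4501/7993) = (7993/4501). Reduce: 7993 ≡ 3492 (mod 4501). Now have (3492/4501).
Factor out 2: 3492 = 2^2·873. Since 4501 ≡ 5 (mod 8), (2/4501) = -1, and (2/4501)^2 = +1. Now have (873/4501).
873 ≡ 1 (mod 4), so quadratic reciprocity gives (873/4501) = (4501/873). Reduce: 4501 ≡ 136 (mod 873). Now have (136/873).
Factor out 2: 136 = 2^3·17. Since 873 ≡ 1 (mod 8), (2/873) = +1, and (2/873)^3 = +1. Now have (17/873).
17 ≡ 1 (mod 4), so quadratic reciprocity gives (17/873) = (873/17). Reduce: 873 ≡ 6 (mod 17). Now have (6/17).
Factor out 2: 6 = 2·3. Since 17 ≡ 1 (mod 8), (2/17) = +1. Now have (3/17).
17 ≡ 1 (mod 4), so quadratic reciprocity gives (3/17) = (17/3). Reduce: 17 ≡ 2 (mod 3). Now have (2/3).
Factor out 2: 2 = 2. Since 3 ≡ 3 (mod 8), (2/3) = -1. Now have -(1/3).
(1/3) = 1. Collecting the sign factors: -1.

-1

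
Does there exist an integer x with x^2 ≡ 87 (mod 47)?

(87/47)
  = (40/47)    [87 ≡ 40 mod 47]
  = (5/47)    [47 ≡ 7 mod 8 ⇒ (2/47)^3 = +1]
  = (47/5)    [QR: 5 ≡ 1 mod 4, sign kept]
  = (2/5)    [47 ≡ 2 mod 5]
  = -(1/5)    [5 ≡ 5 mod 8 ⇒ (2/5) = -1]
  = -1    [(1/5) = 1]
(87/47) = -1, and 47 is prime, so 87 is not a quadratic residue mod 47.

no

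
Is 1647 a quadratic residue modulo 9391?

(1647/9391)
  = -(9391/1647)    [QR: both ≡ 3 mod 4, sign flips]
  = -(1156/1647)    [9391 ≡ 1156 mod 1647]
  = -(289/1647)    [1647 ≡ 7 mod 8 ⇒ (2/1647)^2 = +1]
  = -(1647/289)    [QR: 289 ≡ 1 mod 4, sign kept]
  = -(202/289)    [1647 ≡ 202 mod 289]
  = -(101/289)    [289 ≡ 1 mod 8 ⇒ (2/289) = +1]
  = -(289/101)    [QR: 101 ≡ 1 mod 4, sign kept]
  = -(87/101)    [289 ≡ 87 mod 101]
  = -(101/87)    [QR: 101 ≡ 1 mod 4, sign kept]
  = -(14/87)    [101 ≡ 14 mod 87]
  = -(7/87)    [87 ≡ 7 mod 8 ⇒ (2/87) = +1]
  = (87/7)    [QR: both ≡ 3 mod 4, sign flips]
  = (3/7)    [87 ≡ 3 mod 7]
  = -(7/3)    [QR: both ≡ 3 mod 4, sign flips]
  = -(1/3)    [7 ≡ 1 mod 3]
  = -1    [(1/3) = 1]
The Legendre symbol is -1, so x^2 ≡ 1647 (mod 9391) has no solution.

no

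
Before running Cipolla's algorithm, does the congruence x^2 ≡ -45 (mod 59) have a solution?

(-45/59)
  = (14/59)    [-45 ≡ 14 mod 59]
  = -(7/59)    [59 ≡ 3 mod 8 ⇒ (2/59) = -1]
  = (59/7)    [QR: both ≡ 3 mod 4, sign flips]
  = (3/7)    [59 ≡ 3 mod 7]
  = -(7/3)    [QR: both ≡ 3 mod 4, sign flips]
  = -(1/3)    [7 ≡ 1 mod 3]
  = -1    [(1/3) = 1]
The Legendre symbol is -1, so x^2 ≡ -45 (mod 59) has no solution.

no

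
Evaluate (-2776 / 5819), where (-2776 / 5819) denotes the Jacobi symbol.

-1

Pull out -1: (-2776 / 5819) = (-1 / 5819)·(2776 / 5819). Since 5819 ≡ 3 (mod 4), (-1 / 5819) = -1. Now have -(2776 / 5819).
Factor out 2: 2776 = 2^3·347. Since 5819 ≡ 3 (mod 8), (2 / 5819) = -1, and (2 / 5819)^3 = -1. Now have (347 / 5819).
Both 347 ≡ 3 and 5819 ≡ 3 (mod 4), so reciprocity gives (347 / 5819) = -(5819 / 347). Reduce: 5819 ≡ 267 (mod 347). Now have -(267 / 347).
Both 267 ≡ 3 and 347 ≡ 3 (mod 4), so reciprocity gives (267 / 347) = -(347 / 267). Reduce: 347 ≡ 80 (mod 267). Now have (80 / 267).
Factor out 2: 80 = 2^4·5. Since 267 ≡ 3 (mod 8), (2 / 267) = -1, and (2 / 267)^4 = +1. Now have (5 / 267).
5 ≡ 1 (mod 4), so quadratic reciprocity gives (5 / 267) = (267 / 5). Reduce: 267 ≡ 2 (mod 5). Now have (2 / 5).
Factor out 2: 2 = 2. Since 5 ≡ 5 (mod 8), (2 / 5) = -1. Now have -(1 / 5).
(1 / 5) = 1. Collecting the sign factors: -1.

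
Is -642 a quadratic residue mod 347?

yes

(-642|347)
  = -(642|347)    [347 ≡ 3 mod 4 ⇒ (-1|347) = -1]
  = -(295|347)    [642 ≡ 295 mod 347]
  = (347|295)    [QR: both ≡ 3 mod 4, sign flips]
  = (52|295)    [347 ≡ 52 mod 295]
  = (13|295)    [295 ≡ 7 mod 8 ⇒ (2|295)^2 = +1]
  = (295|13)    [QR: 13 ≡ 1 mod 4, sign kept]
  = (9|13)    [295 ≡ 9 mod 13]
  = (13|9)    [QR: 9 ≡ 1 mod 4, sign kept]
  = (4|9)    [13 ≡ 4 mod 9]
  = (1|9)    [9 ≡ 1 mod 8 ⇒ (2|9)^2 = +1]
  = 1    [(1|9) = 1]
(-642|347) = 1, and 347 is prime, so -642 is a quadratic residue mod 347.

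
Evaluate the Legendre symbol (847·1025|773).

1

By multiplicativity, (847·1025|773) = (847|773)·(1025|773).
First factor (847|773):
(847|773)
  = (74|773)    [847 ≡ 74 mod 773]
  = -(37|773)    [773 ≡ 5 mod 8 ⇒ (2|773) = -1]
  = -(773|37)    [QR: 37 ≡ 1 mod 4, sign kept]
  = -(33|37)    [773 ≡ 33 mod 37]
  = -(37|33)    [QR: 33 ≡ 1 mod 4, sign kept]
  = -(4|33)    [37 ≡ 4 mod 33]
  = -(1|33)    [33 ≡ 1 mod 8 ⇒ (2|33)^2 = +1]
  = -1    [(1|33) = 1]
Second factor (1025|773):
(1025|773)
  = (252|773)    [1025 ≡ 252 mod 773]
  = (63|773)    [773 ≡ 5 mod 8 ⇒ (2|773)^2 = +1]
  = (773|63)    [QR: 773 ≡ 1 mod 4, sign kept]
  = (17|63)    [773 ≡ 17 mod 63]
  = (63|17)    [QR: 17 ≡ 1 mod 4, sign kept]
  = (12|17)    [63 ≡ 12 mod 17]
  = (3|17)    [17 ≡ 1 mod 8 ⇒ (2|17)^2 = +1]
  = (17|3)    [QR: 17 ≡ 1 mod 4, sign kept]
  = (2|3)    [17 ≡ 2 mod 3]
  = -(1|3)    [3 ≡ 3 mod 8 ⇒ (2|3) = -1]
  = -1    [(1|3) = 1]
Product: (-1)·(-1) = 1.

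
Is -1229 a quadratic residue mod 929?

no

(-1229|929)
  = (1229|929)    [929 ≡ 1 mod 4 ⇒ (-1|929) = +1]
  = (300|929)    [1229 ≡ 300 mod 929]
  = (75|929)    [929 ≡ 1 mod 8 ⇒ (2|929)^2 = +1]
  = (929|75)    [QR: 929 ≡ 1 mod 4, sign kept]
  = (29|75)    [929 ≡ 29 mod 75]
  = (75|29)    [QR: 29 ≡ 1 mod 4, sign kept]
  = (17|29)    [75 ≡ 17 mod 29]
  = (29|17)    [QR: 17 ≡ 1 mod 4, sign kept]
  = (12|17)    [29 ≡ 12 mod 17]
  = (3|17)    [17 ≡ 1 mod 8 ⇒ (2|17)^2 = +1]
  = (17|3)    [QR: 17 ≡ 1 mod 4, sign kept]
  = (2|3)    [17 ≡ 2 mod 3]
  = -(1|3)    [3 ≡ 3 mod 8 ⇒ (2|3) = -1]
  = -1    [(1|3) = 1]
The Legendre symbol is -1, so x^2 ≡ -1229 (mod 929) has no solution.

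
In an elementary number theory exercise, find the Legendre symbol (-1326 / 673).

Pull out -1: (-1326 / 673) = (-1 / 673)·(1326 / 673). Since 673 ≡ 1 (mod 4), (-1 / 673) = +1. Now have (1326 / 673).
Reduce the numerator: 1326 ≡ 653 (mod 673), so (1326 / 673) = (653 / 673).
653 ≡ 1 (mod 4), so quadratic reciprocity gives (653 / 673) = (673 / 653). Reduce: 673 ≡ 20 (mod 653). Now have (20 / 653).
Factor out 2: 20 = 2^2·5. Since 653 ≡ 5 (mod 8), (2 / 653) = -1, and (2 / 653)^2 = +1. Now have (5 / 653).
5 ≡ 1 (mod 4), so quadratic reciprocity gives (5 / 653) = (653 / 5). Reduce: 653 ≡ 3 (mod 5). Now have (3 / 5).
5 ≡ 1 (mod 4), so quadratic reciprocity gives (3 / 5) = (5 / 3). Reduce: 5 ≡ 2 (mod 3). Now have (2 / 3).
Factor out 2: 2 = 2. Since 3 ≡ 3 (mod 8), (2 / 3) = -1. Now have -(1 / 3).
(1 / 3) = 1. Collecting the sign factors: -1.

-1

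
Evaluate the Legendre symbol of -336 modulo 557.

Pull out -1: (-336|557) = (-1|557)·(336|557). Since 557 ≡ 1 (mod 4), (-1|557) = +1. Now have (336|557).
Factor out 2: 336 = 2^4·21. Since 557 ≡ 5 (mod 8), (2|557) = -1, and (2|557)^4 = +1. Now have (21|557).
21 ≡ 1 (mod 4), so quadratic reciprocity gives (21|557) = (557|21). Reduce: 557 ≡ 11 (mod 21). Now have (11|21).
21 ≡ 1 (mod 4), so quadratic reciprocity gives (11|21) = (21|11). Reduce: 21 ≡ 10 (mod 11). Now have (10|11).
Factor out 2: 10 = 2·5. Since 11 ≡ 3 (mod 8), (2|11) = -1. Now have -(5|11).
5 ≡ 1 (mod 4), so quadratic reciprocity gives (5|11) = (11|5). Reduce: 11 ≡ 1 (mod 5). Now have -(1|5).
(1|5) = 1. Collecting the sign factors: -1.

-1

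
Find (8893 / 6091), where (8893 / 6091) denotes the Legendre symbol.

Reduce the numerator: 8893 ≡ 2802 (mod 6091), so (8893 / 6091) = (2802 / 6091).
Factor out 2: 2802 = 2·1401. Since 6091 ≡ 3 (mod 8), (2 / 6091) = -1. Now have -(1401 / 6091).
1401 ≡ 1 (mod 4), so quadratic reciprocity gives (1401 / 6091) = (6091 / 1401). Reduce: 6091 ≡ 487 (mod 1401). Now have -(487 / 1401).
1401 ≡ 1 (mod 4), so quadratic reciprocity gives (487 / 1401) = (1401 / 487). Reduce: 1401 ≡ 427 (mod 487). Now have -(427 / 487).
Both 427 ≡ 3 and 487 ≡ 3 (mod 4), so reciprocity gives (427 / 487) = -(487 / 427). Reduce: 487 ≡ 60 (mod 427). Now have (60 / 427).
Factor out 2: 60 = 2^2·15. Since 427 ≡ 3 (mod 8), (2 / 427) = -1, and (2 / 427)^2 = +1. Now have (15 / 427).
Both 15 ≡ 3 and 427 ≡ 3 (mod 4), so reciprocity gives (15 / 427) = -(427 / 15). Reduce: 427 ≡ 7 (mod 15). Now have -(7 / 15).
Both 7 ≡ 3 and 15 ≡ 3 (mod 4), so reciprocity gives (7 / 15) = -(15 / 7). Reduce: 15 ≡ 1 (mod 7). Now have (1 / 7).
(1 / 7) = 1. Collecting the sign factors: 1.

1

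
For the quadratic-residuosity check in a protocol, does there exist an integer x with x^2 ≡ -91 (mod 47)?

yes

(-91/47)
  = -(91/47)    [47 ≡ 3 mod 4 ⇒ (-1/47) = -1]
  = -(44/47)    [91 ≡ 44 mod 47]
  = -(11/47)    [47 ≡ 7 mod 8 ⇒ (2/47)^2 = +1]
  = (47/11)    [QR: both ≡ 3 mod 4, sign flips]
  = (3/11)    [47 ≡ 3 mod 11]
  = -(11/3)    [QR: both ≡ 3 mod 4, sign flips]
  = -(2/3)    [11 ≡ 2 mod 3]
  = (1/3)    [3 ≡ 3 mod 8 ⇒ (2/3) = -1]
  = 1    [(1/3) = 1]
(-91/47) = 1, and 47 is prime, so -91 is a quadratic residue mod 47.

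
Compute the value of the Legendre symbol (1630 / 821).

-1

Reduce the numerator: 1630 ≡ 809 (mod 821), so (1630 / 821) = (809 / 821).
809 ≡ 1 (mod 4), so quadratic reciprocity gives (809 / 821) = (821 / 809). Reduce: 821 ≡ 12 (mod 809). Now have (12 / 809).
Factor out 2: 12 = 2^2·3. Since 809 ≡ 1 (mod 8), (2 / 809) = +1, and (2 / 809)^2 = +1. Now have (3 / 809).
809 ≡ 1 (mod 4), so quadratic reciprocity gives (3 / 809) = (809 / 3). Reduce: 809 ≡ 2 (mod 3). Now have (2 / 3).
Factor out 2: 2 = 2. Since 3 ≡ 3 (mod 8), (2 / 3) = -1. Now have -(1 / 3).
(1 / 3) = 1. Collecting the sign factors: -1.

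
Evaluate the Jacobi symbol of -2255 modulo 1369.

Reduce the numerator: -2255 ≡ 483 (mod 1369), so (-2255/1369) = (483/1369).
1369 ≡ 1 (mod 4), so quadratic reciprocity gives (483/1369) = (1369/483). Reduce: 1369 ≡ 403 (mod 483). Now have (403/483).
Both 403 ≡ 3 and 483 ≡ 3 (mod 4), so reciprocity gives (403/483) = -(483/403). Reduce: 483 ≡ 80 (mod 403). Now have -(80/403).
Factor out 2: 80 = 2^4·5. Since 403 ≡ 3 (mod 8), (2/403) = -1, and (2/403)^4 = +1. Now have -(5/403).
5 ≡ 1 (mod 4), so quadratic reciprocity gives (5/403) = (403/5). Reduce: 403 ≡ 3 (mod 5). Now have -(3/5).
5 ≡ 1 (mod 4), so quadratic reciprocity gives (3/5) = (5/3). Reduce: 5 ≡ 2 (mod 3). Now have -(2/3).
Factor out 2: 2 = 2. Since 3 ≡ 3 (mod 8), (2/3) = -1. Now have (1/3).
(1/3) = 1. Collecting the sign factors: 1.

1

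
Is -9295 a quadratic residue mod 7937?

Reduce the numerator: -9295 ≡ 6579 (mod 7937), so (-9295/7937) = (6579/7937).
7937 ≡ 1 (mod 4), so quadratic reciprocity gives (6579/7937) = (7937/6579). Reduce: 7937 ≡ 1358 (mod 6579). Now have (1358/6579).
Factor out 2: 1358 = 2·679. Since 6579 ≡ 3 (mod 8), (2/6579) = -1. Now have -(679/6579).
Both 679 ≡ 3 and 6579 ≡ 3 (mod 4), so reciprocity gives (679/6579) = -(6579/679). Reduce: 6579 ≡ 468 (mod 679). Now have (468/679).
Factor out 2: 468 = 2^2·117. Since 679 ≡ 7 (mod 8), (2/679) = +1, and (2/679)^2 = +1. Now have (117/679).
117 ≡ 1 (mod 4), so quadratic reciprocity gives (117/679) = (679/117). Reduce: 679 ≡ 94 (mod 117). Now have (94/117).
Factor out 2: 94 = 2·47. Since 117 ≡ 5 (mod 8), (2/117) = -1. Now have -(47/117).
117 ≡ 1 (mod 4), so quadratic reciprocity gives (47/117) = (117/47). Reduce: 117 ≡ 23 (mod 47). Now have -(23/47).
Both 23 ≡ 3 and 47 ≡ 3 (mod 4), so reciprocity gives (23/47) = -(47/23). Reduce: 47 ≡ 1 (mod 23). Now have (1/23).
(1/23) = 1. Collecting the sign factors: 1.
(-9295/7937) = 1, and 7937 is prime, so -9295 is a quadratic residue mod 7937.

yes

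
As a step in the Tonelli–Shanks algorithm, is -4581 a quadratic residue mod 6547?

(-4581/6547)
  = (1966/6547)    [-4581 ≡ 1966 mod 6547]
  = -(983/6547)    [6547 ≡ 3 mod 8 ⇒ (2/6547) = -1]
  = (6547/983)    [QR: both ≡ 3 mod 4, sign flips]
  = (649/983)    [6547 ≡ 649 mod 983]
  = (983/649)    [QR: 649 ≡ 1 mod 4, sign kept]
  = (334/649)    [983 ≡ 334 mod 649]
  = (167/649)    [649 ≡ 1 mod 8 ⇒ (2/649) = +1]
  = (649/167)    [QR: 649 ≡ 1 mod 4, sign kept]
  = (148/167)    [649 ≡ 148 mod 167]
  = (37/167)    [167 ≡ 7 mod 8 ⇒ (2/167)^2 = +1]
  = (167/37)    [QR: 37 ≡ 1 mod 4, sign kept]
  = (19/37)    [167 ≡ 19 mod 37]
  = (37/19)    [QR: 37 ≡ 1 mod 4, sign kept]
  = (18/19)    [37 ≡ 18 mod 19]
  = -(9/19)    [19 ≡ 3 mod 8 ⇒ (2/19) = -1]
  = -(19/9)    [QR: 9 ≡ 1 mod 4, sign kept]
  = -(1/9)    [19 ≡ 1 mod 9]
  = -1    [(1/9) = 1]
(-4581/6547) = -1, and 6547 is prime, so -4581 is not a quadratic residue mod 6547.

no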